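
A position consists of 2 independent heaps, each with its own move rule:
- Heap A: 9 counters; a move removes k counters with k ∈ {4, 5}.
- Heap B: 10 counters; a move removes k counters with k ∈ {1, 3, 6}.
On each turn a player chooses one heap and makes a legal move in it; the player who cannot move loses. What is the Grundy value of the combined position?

Grundy values for heap A (subtraction set {4, 5}):
g(0) = mex{} = 0
g(1) = mex{} = 0
g(2) = mex{} = 0
g(3) = mex{} = 0
g(4) = mex{0} = 1
g(5) = mex{0} = 1
g(6) = mex{0} = 1
g(7) = mex{0} = 1
g(8) = mex{0,1} = 2
g(9) = mex{1} = 0
So g(9) = 0.
Build the Grundy sequence for heap B with g(k) = mex{g(k−s) : s ∈ {1, 3, 6}, s ≤ k}:
g(0) = mex{} = 0
g(1) = mex{0} = 1
g(2) = mex{1} = 0
g(3) = mex{0} = 1
g(4) = mex{1} = 0
g(5) = mex{0} = 1
g(6) = mex{0,1} = 2
g(7) = mex{0,1,2} = 3
g(8) = mex{0,1,3} = 2
g(9) = mex{1,2} = 0
g(10) = mex{0,3} = 1
So g(10) = 1.
By the Sprague-Grundy theorem, the Grundy value of a sum of independent games is the XOR of the component values.
Combined value = 0 ⊕ 1 = 1.

1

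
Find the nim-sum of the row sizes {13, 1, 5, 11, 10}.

Nim-sum: 13 ^ 1 ^ 5 ^ 11 ^ 10 = 8.

8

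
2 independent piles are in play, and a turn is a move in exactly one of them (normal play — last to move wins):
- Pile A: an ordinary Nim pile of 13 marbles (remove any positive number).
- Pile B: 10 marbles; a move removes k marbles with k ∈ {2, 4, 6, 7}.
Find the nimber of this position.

13

Pile A is a plain Nim pile of size 13, so its Grundy value is 13.
Grundy values for pile B (subtraction set {2, 4, 6, 7}):
g(0) = mex{} = 0
g(1) = mex{} = 0
g(2) = mex{0} = 1
g(3) = mex{0} = 1
g(4) = mex{0,1} = 2
g(5) = mex{0,1} = 2
g(6) = mex{0,1,2} = 3
g(7) = mex{0,1,2} = 3
g(8) = mex{0,1,2,3} = 4
g(9) = mex{1,2,3} = 0
g(10) = mex{1,2,3,4} = 0
So g(10) = 0.
The value of a disjunctive sum is the nim-sum of the parts.
Combined value = 13 XOR 0 = 13.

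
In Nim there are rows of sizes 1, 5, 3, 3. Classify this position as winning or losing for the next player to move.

Compute the nim-sum pairwise:
1 ^ 5 = 4
4 ^ 3 = 7
7 ^ 3 = 4
The nim-sum is 4 ≠ 0, so this is an N-position: the player to move can win.

Winning position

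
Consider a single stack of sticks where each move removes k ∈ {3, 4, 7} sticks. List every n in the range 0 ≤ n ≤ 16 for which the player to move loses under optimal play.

0, 1, 2, 10, 11, 12

Build the Grundy sequence with g(k) = mex{g(k−s) : s ∈ {3, 4, 7}, s ≤ k}:
k:     0  1  2  3  4  5  6  7  8  9 10 11 12 13 14 15 16
g(k):  0  0  0  1  1  1  2  2  2  3  0  0  0  1  1  1  2
The P-positions (g = 0) in 0..16 are 0, 1, 2, 10, 11, 12.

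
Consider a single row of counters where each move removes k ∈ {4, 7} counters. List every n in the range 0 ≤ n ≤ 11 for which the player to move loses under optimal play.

Compute g(0), g(1), … for moves {4, 7}:
g(0) = mex{} = 0
g(1) = mex{} = 0
g(2) = mex{} = 0
g(3) = mex{} = 0
g(4) = mex{0} = 1
g(5) = mex{0} = 1
g(6) = mex{0} = 1
g(7) = mex{0} = 1
g(8) = mex{0,1} = 2
g(9) = mex{0,1} = 2
g(10) = mex{0,1} = 2
g(11) = mex{1} = 0
The P-positions (g = 0) in 0..11 are 0, 1, 2, 3, 11.

0, 1, 2, 3, 11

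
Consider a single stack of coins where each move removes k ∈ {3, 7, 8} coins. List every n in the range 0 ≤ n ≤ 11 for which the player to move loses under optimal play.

Build the Grundy sequence with g(k) = mex{g(k−s) : s ∈ {3, 7, 8}, s ≤ k}:
g(0) = mex{} = 0
g(1) = mex{} = 0
g(2) = mex{} = 0
g(3) = mex{0} = 1
g(4) = mex{0} = 1
g(5) = mex{0} = 1
g(6) = mex{1} = 0
g(7) = mex{0,1} = 2
g(8) = mex{0,1} = 2
g(9) = mex{0} = 1
g(10) = mex{0,1,2} = 3
g(11) = mex{1,2} = 0
The P-positions (g = 0) in 0..11 are 0, 1, 2, 6, 11.

0, 1, 2, 6, 11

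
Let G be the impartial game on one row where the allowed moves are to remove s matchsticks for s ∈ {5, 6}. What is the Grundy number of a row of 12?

Build the Grundy sequence with g(k) = mex{g(k−s) : s ∈ {5, 6}, s ≤ k}:
g(0) = mex{} = 0
g(1) = mex{} = 0
g(2) = mex{} = 0
g(3) = mex{} = 0
g(4) = mex{} = 0
g(5) = mex{0} = 1
g(6) = mex{0} = 1
g(7) = mex{0} = 1
g(8) = mex{0} = 1
g(9) = mex{0} = 1
g(10) = mex{0,1} = 2
g(11) = mex{1} = 0
g(12) = mex{1} = 0
So g(12) = 0.

0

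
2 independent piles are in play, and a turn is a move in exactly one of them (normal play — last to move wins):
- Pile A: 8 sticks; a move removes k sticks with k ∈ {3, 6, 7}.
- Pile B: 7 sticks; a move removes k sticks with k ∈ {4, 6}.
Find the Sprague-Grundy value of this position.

Build the Grundy sequence for pile A with g(k) = mex{g(k−s) : s ∈ {3, 6, 7}, s ≤ k}:
g(0) = mex{} = 0
g(1) = mex{} = 0
g(2) = mex{} = 0
g(3) = mex{0} = 1
g(4) = mex{0} = 1
g(5) = mex{0} = 1
g(6) = mex{0,1} = 2
g(7) = mex{0,1} = 2
g(8) = mex{0,1} = 2
So g(8) = 2.
Grundy values for pile B (subtraction set {4, 6}):
k:     0  1  2  3  4  5  6  7
g(k):  0  0  0  0  1  1  1  1
So g(7) = 1.
The value of a disjunctive sum is the nim-sum of the parts.
Combined value = 2 XOR 1 = 3.

3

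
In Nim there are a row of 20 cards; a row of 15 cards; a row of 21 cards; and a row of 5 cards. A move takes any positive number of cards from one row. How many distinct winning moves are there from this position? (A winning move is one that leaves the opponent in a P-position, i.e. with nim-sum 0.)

1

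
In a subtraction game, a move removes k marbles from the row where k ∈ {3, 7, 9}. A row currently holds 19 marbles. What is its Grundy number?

1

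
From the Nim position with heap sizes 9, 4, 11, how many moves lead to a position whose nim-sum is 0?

Nim-sum: 9 XOR 4 XOR 11 = 6.
The overall nim-sum is X = 6. A heap of size p has a winning move iff p XOR X < p (reduce it to p XOR X).
  9: 9 XOR 6 = 15 ≥ 9 — no move.
  4: 4 XOR 6 = 2 < 4 — winning move (to 2).
  11: 11 XOR 6 = 13 ≥ 11 — no move.
That gives 1 winning move.

1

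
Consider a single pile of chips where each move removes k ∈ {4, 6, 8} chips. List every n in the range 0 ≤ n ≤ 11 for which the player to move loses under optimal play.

Grundy values for subtraction set {4, 6, 8}:
g(0) = mex{} = 0
g(1) = mex{} = 0
g(2) = mex{} = 0
g(3) = mex{} = 0
g(4) = mex{0} = 1
g(5) = mex{0} = 1
g(6) = mex{0} = 1
g(7) = mex{0} = 1
g(8) = mex{0,1} = 2
g(9) = mex{0,1} = 2
g(10) = mex{0,1} = 2
g(11) = mex{0,1} = 2
The P-positions (g = 0) in 0..11 are 0, 1, 2, 3.

0, 1, 2, 3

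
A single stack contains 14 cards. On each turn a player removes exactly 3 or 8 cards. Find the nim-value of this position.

Compute g(0), g(1), … for moves {3, 8}:
k:     0  1  2  3  4  5  6  7  8  9 10 11 12 13 14
g(k):  0  0  0  1  1  1  0  0  2  1  1  0  0  0  1
So g(14) = 1.

1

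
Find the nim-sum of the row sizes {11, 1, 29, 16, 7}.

In binary:
  01011  (11)
  00001  (1)
  11101  (29)
  10000  (16)
  00111  (7)
  -----
  00000  (0)

0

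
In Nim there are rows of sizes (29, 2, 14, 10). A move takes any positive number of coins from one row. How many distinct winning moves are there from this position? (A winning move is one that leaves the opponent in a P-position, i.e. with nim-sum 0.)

Bitwise XOR of the heap sizes:
  11101  (29)
  00010  (2)
  01110  (14)
  01010  (10)
  -----
  11011  (27)
The overall nim-sum is X = 27. A row of size p has a winning move iff p XOR X < p (reduce it to p XOR X).
  29: 29 XOR 27 = 6 < 29 — winning move (to 6).
  2: 2 XOR 27 = 25 ≥ 2 — no move.
  14: 14 XOR 27 = 21 ≥ 14 — no move.
  10: 10 XOR 27 = 17 ≥ 10 — no move.
That gives 1 winning move.

1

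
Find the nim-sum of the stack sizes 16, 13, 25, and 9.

Compute the nim-sum pairwise:
16 XOR 13 = 29
29 XOR 25 = 4
4 XOR 9 = 13

13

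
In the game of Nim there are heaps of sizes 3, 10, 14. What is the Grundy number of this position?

In binary:
  0011  (3)
  1010  (10)
  1110  (14)
  ----
  0111  (7)

7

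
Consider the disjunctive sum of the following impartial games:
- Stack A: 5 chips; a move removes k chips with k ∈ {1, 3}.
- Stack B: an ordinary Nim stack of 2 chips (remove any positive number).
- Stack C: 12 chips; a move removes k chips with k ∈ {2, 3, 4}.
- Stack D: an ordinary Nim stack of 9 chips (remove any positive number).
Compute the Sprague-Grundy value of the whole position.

For stack A, compute g(0), g(1), … with moves {1, 3}:
g(0) = mex{} = 0
g(1) = mex{0} = 1
g(2) = mex{1} = 0
g(3) = mex{0} = 1
g(4) = mex{1} = 0
g(5) = mex{0} = 1
So g(5) = 1.
Stack B is a plain Nim stack of size 2, so its Grundy value is 2.
Grundy values for stack C (subtraction set {2, 3, 4}):
g(0) = mex{} = 0
g(1) = mex{} = 0
g(2) = mex{0} = 1
g(3) = mex{0} = 1
g(4) = mex{0,1} = 2
g(5) = mex{0,1} = 2
g(6) = mex{1,2} = 0
g(7) = mex{1,2} = 0
g(8) = mex{0,2} = 1
g(9) = mex{0,2} = 1
g(10) = mex{0,1} = 2
g(11) = mex{0,1} = 2
g(12) = mex{1,2} = 0
So g(12) = 0.
Stack D is a plain Nim stack of size 9, so its Grundy value is 9.
The value of a disjunctive sum is the nim-sum of the parts.
Combined value = 1 XOR 2 XOR 0 XOR 9 = 10.

10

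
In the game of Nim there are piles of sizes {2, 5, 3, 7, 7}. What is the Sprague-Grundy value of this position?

4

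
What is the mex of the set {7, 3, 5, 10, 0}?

1

0 is in the set but 1 is not, so the mex is 1.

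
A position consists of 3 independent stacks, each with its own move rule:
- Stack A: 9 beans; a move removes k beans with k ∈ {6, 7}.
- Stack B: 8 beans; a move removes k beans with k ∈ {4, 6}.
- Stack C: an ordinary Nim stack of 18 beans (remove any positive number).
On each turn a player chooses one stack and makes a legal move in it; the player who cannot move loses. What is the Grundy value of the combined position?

17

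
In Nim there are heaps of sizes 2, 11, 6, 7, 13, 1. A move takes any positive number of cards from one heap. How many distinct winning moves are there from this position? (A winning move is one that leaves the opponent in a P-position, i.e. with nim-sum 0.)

3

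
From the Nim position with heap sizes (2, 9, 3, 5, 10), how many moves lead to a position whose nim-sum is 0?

1

Write each in binary and XOR column by column:
  0010  (2)
  1001  (9)
  0011  (3)
  0101  (5)
  1010  (10)
  ----
  0111  (7)
The overall nim-sum is X = 7. A heap of size p has a winning move iff p XOR X < p (reduce it to p XOR X).
  2: 2 XOR 7 = 5 ≥ 2 — no move.
  9: 9 XOR 7 = 14 ≥ 9 — no move.
  3: 3 XOR 7 = 4 ≥ 3 — no move.
  5: 5 XOR 7 = 2 < 5 — winning move (to 2).
  10: 10 XOR 7 = 13 ≥ 10 — no move.
That gives 1 winning move.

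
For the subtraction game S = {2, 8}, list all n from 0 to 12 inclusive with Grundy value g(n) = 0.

0, 1, 4, 5, 10, 11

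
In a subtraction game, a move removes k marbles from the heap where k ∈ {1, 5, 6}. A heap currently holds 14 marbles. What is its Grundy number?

Build the Grundy sequence with g(k) = mex{g(k−s) : s ∈ {1, 5, 6}, s ≤ k}:
k:     0  1  2  3  4  5  6  7  8  9 10 11 12 13 14
g(k):  0  1  0  1  0  1  2  3  2  3  2  0  1  0  1
So g(14) = 1.

1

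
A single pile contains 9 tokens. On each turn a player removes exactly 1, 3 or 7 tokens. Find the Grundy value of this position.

Grundy values for subtraction set {1, 3, 7}:
k:     0  1  2  3  4  5  6  7  8  9
g(k):  0  1  0  1  0  1  0  1  0  1
So g(9) = 1.

1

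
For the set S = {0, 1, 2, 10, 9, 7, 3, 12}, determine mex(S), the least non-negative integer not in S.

The values 0, 1, 2, 3 are all present; 4 is the first non-negative integer missing from the set.

4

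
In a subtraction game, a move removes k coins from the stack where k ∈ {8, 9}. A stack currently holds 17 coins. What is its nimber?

Compute g(0), g(1), … for moves {8, 9}:
k:     0  1  2  3  4  5  6  7  8  9 10 11 12 13 14 15 16 17
g(k):  0  0  0  0  0  0  0  0  1  1  1  1  1  1  1  1  2  0
So g(17) = 0.

0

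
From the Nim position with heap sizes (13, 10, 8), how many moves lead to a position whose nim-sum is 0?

3

Bitwise XOR of the heap sizes:
  1101  (13)
  1010  (10)
  1000  (8)
  ----
  1111  (15)
The overall nim-sum is X = 15. A heap of size p has a winning move iff p XOR X < p (reduce it to p XOR X).
  13: 13 XOR 15 = 2 < 13 — winning move (to 2).
  10: 10 XOR 15 = 5 < 10 — winning move (to 5).
  8: 8 XOR 15 = 7 < 8 — winning move (to 7).
That gives 3 winning moves.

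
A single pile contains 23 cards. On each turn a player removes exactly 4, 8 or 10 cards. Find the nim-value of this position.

Build the Grundy sequence with g(k) = mex{g(k−s) : s ∈ {4, 8, 10}, s ≤ k}:
k:     0  1  2  3  4  5  6  7  8  9 10 11 12 13 14 15 16 17 18 19 20 21 22 23
g(k):  0  0  0  0  1  1  1  1  2  2  2  2  3  3  0  0  0  0  1  1  1  1  2  2
So g(23) = 2.

2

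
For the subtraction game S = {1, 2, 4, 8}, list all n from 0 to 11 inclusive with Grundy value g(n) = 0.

0, 3, 6, 9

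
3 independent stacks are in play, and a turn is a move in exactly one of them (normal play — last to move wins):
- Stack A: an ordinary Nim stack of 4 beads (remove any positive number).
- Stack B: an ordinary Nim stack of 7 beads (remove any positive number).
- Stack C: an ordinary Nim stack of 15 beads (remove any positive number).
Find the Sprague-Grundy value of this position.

Stack A is a plain Nim stack of size 4, so its Grundy value is 4.
Stack B is a plain Nim stack of size 7, so its Grundy value is 7.
Stack C is a plain Nim stack of size 15, so its Grundy value is 15.
The value of a disjunctive sum is the nim-sum of the parts.
Combined value = 4 XOR 7 XOR 15 = 12.

12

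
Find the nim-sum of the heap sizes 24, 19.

Bitwise XOR of the heap sizes:
  11000  (24)
  10011  (19)
  -----
  01011  (11)

11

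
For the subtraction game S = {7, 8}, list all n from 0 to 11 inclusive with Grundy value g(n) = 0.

Grundy values for subtraction set {7, 8}:
g(0) = mex{} = 0
g(1) = mex{} = 0
g(2) = mex{} = 0
g(3) = mex{} = 0
g(4) = mex{} = 0
g(5) = mex{} = 0
g(6) = mex{} = 0
g(7) = mex{0} = 1
g(8) = mex{0} = 1
g(9) = mex{0} = 1
g(10) = mex{0} = 1
g(11) = mex{0} = 1
The P-positions (g = 0) in 0..11 are 0, 1, 2, 3, 4, 5, 6.

0, 1, 2, 3, 4, 5, 6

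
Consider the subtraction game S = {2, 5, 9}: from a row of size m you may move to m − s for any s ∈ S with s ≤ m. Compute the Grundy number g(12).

Grundy values for subtraction set {2, 5, 9}:
g(0) = mex{} = 0
g(1) = mex{} = 0
g(2) = mex{0} = 1
g(3) = mex{0} = 1
g(4) = mex{1} = 0
g(5) = mex{0,1} = 2
g(6) = mex{0} = 1
g(7) = mex{1,2} = 0
g(8) = mex{1} = 0
g(9) = mex{0} = 1
g(10) = mex{0,2} = 1
g(11) = mex{1} = 0
g(12) = mex{0,1} = 2
So g(12) = 2.

2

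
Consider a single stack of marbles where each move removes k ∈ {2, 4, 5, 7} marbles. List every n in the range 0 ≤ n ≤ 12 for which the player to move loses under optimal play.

0, 1, 9, 10

Compute g(0), g(1), … for moves {2, 4, 5, 7}:
k:     0  1  2  3  4  5  6  7  8  9 10 11 12
g(k):  0  0  1  1  2  2  3  3  4  0  0  1  1
The P-positions (g = 0) in 0..12 are 0, 1, 9, 10.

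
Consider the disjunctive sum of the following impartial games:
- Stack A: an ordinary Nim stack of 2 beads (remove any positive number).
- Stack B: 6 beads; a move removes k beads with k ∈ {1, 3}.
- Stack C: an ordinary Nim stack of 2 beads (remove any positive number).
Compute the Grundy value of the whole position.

Stack A is a plain Nim stack of size 2, so its Grundy value is 2.
For stack B, compute g(0), g(1), … with moves {1, 3}:
k:     0  1  2  3  4  5  6
g(k):  0  1  0  1  0  1  0
So g(6) = 0.
Stack C is a plain Nim stack of size 2, so its Grundy value is 2.
The value of a disjunctive sum is the nim-sum of the parts.
Combined value = 2 ⊕ 0 ⊕ 2 = 0.

0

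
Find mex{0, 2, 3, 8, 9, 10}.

0 is in the set but 1 is not, so the mex is 1.

1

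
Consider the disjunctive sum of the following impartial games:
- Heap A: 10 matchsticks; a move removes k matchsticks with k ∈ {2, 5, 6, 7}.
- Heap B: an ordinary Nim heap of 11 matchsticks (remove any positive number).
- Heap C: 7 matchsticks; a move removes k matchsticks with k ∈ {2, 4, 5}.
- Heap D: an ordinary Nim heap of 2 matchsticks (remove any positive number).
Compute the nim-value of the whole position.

10

For heap A, compute g(0), g(1), … with moves {2, 5, 6, 7}:
k:     0  1  2  3  4  5  6  7  8  9 10
g(k):  0  0  1  1  0  2  1  3  2  2  3
So g(10) = 3.
Heap B is a plain Nim heap of size 11, so its Grundy value is 11.
Grundy values for heap C (subtraction set {2, 4, 5}):
g(0) = mex{} = 0
g(1) = mex{} = 0
g(2) = mex{0} = 1
g(3) = mex{0} = 1
g(4) = mex{0,1} = 2
g(5) = mex{0,1} = 2
g(6) = mex{0,1,2} = 3
g(7) = mex{1,2} = 0
So g(7) = 0.
Heap D is a plain Nim heap of size 2, so its Grundy value is 2.
The value of a disjunctive sum is the nim-sum of the parts.
Combined value = 3 ⊕ 11 ⊕ 0 ⊕ 2 = 10.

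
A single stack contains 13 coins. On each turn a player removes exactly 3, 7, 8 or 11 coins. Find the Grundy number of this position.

2

Build the Grundy sequence with g(k) = mex{g(k−s) : s ∈ {3, 7, 8, 11}, s ≤ k}:
k:     0  1  2  3  4  5  6  7  8  9 10 11 12 13
g(k):  0  0  0  1  1  1  0  2  2  1  3  3  2  2
So g(13) = 2.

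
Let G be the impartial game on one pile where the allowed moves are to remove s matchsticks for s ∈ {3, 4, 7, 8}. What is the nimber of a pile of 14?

1

Compute g(0), g(1), … for moves {3, 4, 7, 8}:
g(0) = mex{} = 0
g(1) = mex{} = 0
g(2) = mex{} = 0
g(3) = mex{0} = 1
g(4) = mex{0} = 1
g(5) = mex{0} = 1
g(6) = mex{0,1} = 2
g(7) = mex{0,1} = 2
g(8) = mex{0,1} = 2
g(9) = mex{0,1,2} = 3
g(10) = mex{0,1,2} = 3
g(11) = mex{1,2} = 0
g(12) = mex{1,2,3} = 0
g(13) = mex{1,2,3} = 0
g(14) = mex{0,2,3} = 1
So g(14) = 1.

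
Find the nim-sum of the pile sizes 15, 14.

1

Bitwise XOR of the heap sizes:
  1111  (15)
  1110  (14)
  ----
  0001  (1)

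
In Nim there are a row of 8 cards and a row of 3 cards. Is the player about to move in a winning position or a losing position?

Write each in binary and XOR column by column:
  1000  (8)
  0011  (3)
  ----
  1011  (11)
The nim-sum is 11 ≠ 0, so this is an N-position: the player to move can win.

Winning position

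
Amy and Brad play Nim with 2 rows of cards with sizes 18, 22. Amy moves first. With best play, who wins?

Amy wins

Compute the nim-sum pairwise:
18 ^ 22 = 4
The nim-sum is 4 ≠ 0, so this is an N-position: the player to move can win; Amy has a winning move.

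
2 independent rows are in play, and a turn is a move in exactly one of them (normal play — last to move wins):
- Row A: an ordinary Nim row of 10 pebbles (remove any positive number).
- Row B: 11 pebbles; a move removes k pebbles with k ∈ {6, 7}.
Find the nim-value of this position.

Row A is a plain Nim row of size 10, so its Grundy value is 10.
For row B, compute g(0), g(1), … with moves {6, 7}:
k:     0  1  2  3  4  5  6  7  8  9 10 11
g(k):  0  0  0  0  0  0  1  1  1  1  1  1
So g(11) = 1.
By the Sprague-Grundy theorem, the Grundy value of a sum of independent games is the XOR of the component values.
Combined value = 10 XOR 1 = 11.

11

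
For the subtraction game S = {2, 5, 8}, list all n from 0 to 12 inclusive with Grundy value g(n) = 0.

0, 1, 4, 7, 10, 11

Grundy values for subtraction set {2, 5, 8}:
g(0) = mex{} = 0
g(1) = mex{} = 0
g(2) = mex{0} = 1
g(3) = mex{0} = 1
g(4) = mex{1} = 0
g(5) = mex{0,1} = 2
g(6) = mex{0} = 1
g(7) = mex{1,2} = 0
g(8) = mex{0,1} = 2
g(9) = mex{0} = 1
g(10) = mex{1,2} = 0
g(11) = mex{1} = 0
g(12) = mex{0} = 1
The P-positions (g = 0) in 0..12 are 0, 1, 4, 7, 10, 11.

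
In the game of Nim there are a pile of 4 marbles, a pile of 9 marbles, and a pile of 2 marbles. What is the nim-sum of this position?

Nim-sum: 4 ^ 9 ^ 2 = 15.

15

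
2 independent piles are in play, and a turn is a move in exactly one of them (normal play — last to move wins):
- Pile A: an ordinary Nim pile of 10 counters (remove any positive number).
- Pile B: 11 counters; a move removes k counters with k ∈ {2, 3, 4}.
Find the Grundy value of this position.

Pile A is a plain Nim pile of size 10, so its Grundy value is 10.
Build the Grundy sequence for pile B with g(k) = mex{g(k−s) : s ∈ {2, 3, 4}, s ≤ k}:
k:     0  1  2  3  4  5  6  7  8  9 10 11
g(k):  0  0  1  1  2  2  0  0  1  1  2  2
So g(11) = 2.
The value of a disjunctive sum is the nim-sum of the parts.
Combined value = 10 XOR 2 = 8.

8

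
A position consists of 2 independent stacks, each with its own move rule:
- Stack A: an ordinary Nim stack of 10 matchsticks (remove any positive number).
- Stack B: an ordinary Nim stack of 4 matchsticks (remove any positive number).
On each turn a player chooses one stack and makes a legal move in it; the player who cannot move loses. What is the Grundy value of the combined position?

Stack A is a plain Nim stack of size 10, so its Grundy value is 10.
Stack B is a plain Nim stack of size 4, so its Grundy value is 4.
By the Sprague-Grundy theorem, the Grundy value of a sum of independent games is the XOR of the component values.
Combined value = 10 ⊕ 4 = 14.

14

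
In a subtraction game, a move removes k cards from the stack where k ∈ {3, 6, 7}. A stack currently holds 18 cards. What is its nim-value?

2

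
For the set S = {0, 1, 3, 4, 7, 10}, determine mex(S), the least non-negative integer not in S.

2

The values 0, 1 are all present; 2 is the first non-negative integer missing from the set.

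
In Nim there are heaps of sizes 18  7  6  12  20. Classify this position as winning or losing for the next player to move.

Winning position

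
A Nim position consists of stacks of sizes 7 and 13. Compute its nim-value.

Write each in binary and XOR column by column:
  0111  (7)
  1101  (13)
  ----
  1010  (10)

10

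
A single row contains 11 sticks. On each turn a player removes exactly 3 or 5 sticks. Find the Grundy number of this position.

Compute g(0), g(1), … for moves {3, 5}:
k:     0  1  2  3  4  5  6  7  8  9 10 11
g(k):  0  0  0  1  1  1  2  2  0  0  0  1
So g(11) = 1.

1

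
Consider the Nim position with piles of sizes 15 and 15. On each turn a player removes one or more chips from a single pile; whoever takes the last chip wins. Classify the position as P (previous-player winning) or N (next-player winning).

P-position

Bitwise XOR of the heap sizes:
  1111  (15)
  1111  (15)
  ----
  0000  (0)
The nim-sum is 0, so this is a P-position: the player to move is in a losing position under optimal play.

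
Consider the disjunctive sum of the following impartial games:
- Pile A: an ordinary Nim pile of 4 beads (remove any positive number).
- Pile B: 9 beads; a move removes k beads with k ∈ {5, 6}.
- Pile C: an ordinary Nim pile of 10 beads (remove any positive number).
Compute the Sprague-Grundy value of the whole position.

15

Pile A is a plain Nim pile of size 4, so its Grundy value is 4.
Build the Grundy sequence for pile B with g(k) = mex{g(k−s) : s ∈ {5, 6}, s ≤ k}:
g(0) = mex{} = 0
g(1) = mex{} = 0
g(2) = mex{} = 0
g(3) = mex{} = 0
g(4) = mex{} = 0
g(5) = mex{0} = 1
g(6) = mex{0} = 1
g(7) = mex{0} = 1
g(8) = mex{0} = 1
g(9) = mex{0} = 1
So g(9) = 1.
Pile C is a plain Nim pile of size 10, so its Grundy value is 10.
By the Sprague-Grundy theorem, the Grundy value of a sum of independent games is the XOR of the component values.
Combined value = 4 ⊕ 1 ⊕ 10 = 15.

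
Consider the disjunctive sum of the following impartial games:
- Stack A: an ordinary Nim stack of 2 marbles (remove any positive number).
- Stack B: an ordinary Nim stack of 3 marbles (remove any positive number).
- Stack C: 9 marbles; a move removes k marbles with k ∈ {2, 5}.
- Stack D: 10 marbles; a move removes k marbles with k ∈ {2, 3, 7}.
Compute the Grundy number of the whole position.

0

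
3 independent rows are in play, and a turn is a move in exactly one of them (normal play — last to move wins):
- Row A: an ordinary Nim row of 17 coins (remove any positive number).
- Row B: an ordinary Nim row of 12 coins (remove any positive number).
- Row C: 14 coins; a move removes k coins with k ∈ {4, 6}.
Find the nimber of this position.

28

Row A is a plain Nim row of size 17, so its Grundy value is 17.
Row B is a plain Nim row of size 12, so its Grundy value is 12.
Grundy values for row C (subtraction set {4, 6}):
g(0) = mex{} = 0
g(1) = mex{} = 0
g(2) = mex{} = 0
g(3) = mex{} = 0
g(4) = mex{0} = 1
g(5) = mex{0} = 1
g(6) = mex{0} = 1
g(7) = mex{0} = 1
g(8) = mex{0,1} = 2
g(9) = mex{0,1} = 2
g(10) = mex{1} = 0
g(11) = mex{1} = 0
g(12) = mex{1,2} = 0
g(13) = mex{1,2} = 0
g(14) = mex{0,2} = 1
So g(14) = 1.
By the Sprague-Grundy theorem, the Grundy value of a sum of independent games is the XOR of the component values.
Combined value = 17 ⊕ 12 ⊕ 1 = 28.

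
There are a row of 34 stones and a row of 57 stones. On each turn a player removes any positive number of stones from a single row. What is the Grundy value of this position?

In binary:
  100010  (34)
  111001  (57)
  ------
  011011  (27)

27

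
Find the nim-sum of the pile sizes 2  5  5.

In binary:
  010  (2)
  101  (5)
  101  (5)
  ---
  010  (2)

2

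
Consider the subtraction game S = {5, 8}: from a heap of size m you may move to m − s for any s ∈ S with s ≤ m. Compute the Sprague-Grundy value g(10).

Grundy values for subtraction set {5, 8}:
k:     0  1  2  3  4  5  6  7  8  9 10
g(k):  0  0  0  0  0  1  1  1  1  1  2
So g(10) = 2.

2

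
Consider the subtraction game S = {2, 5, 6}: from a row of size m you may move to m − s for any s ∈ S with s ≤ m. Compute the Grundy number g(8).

0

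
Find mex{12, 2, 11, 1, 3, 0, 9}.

The values 0, 1, 2, 3 are all present; 4 is the first non-negative integer missing from the set.

4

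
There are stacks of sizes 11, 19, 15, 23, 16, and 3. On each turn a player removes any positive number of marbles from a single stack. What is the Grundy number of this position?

19

Bitwise XOR of the heap sizes:
  01011  (11)
  10011  (19)
  01111  (15)
  10111  (23)
  10000  (16)
  00011  (3)
  -----
  10011  (19)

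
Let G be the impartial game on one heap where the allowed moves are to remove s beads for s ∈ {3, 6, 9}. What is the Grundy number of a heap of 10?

Grundy values for subtraction set {3, 6, 9}:
k:     0  1  2  3  4  5  6  7  8  9 10
g(k):  0  0  0  1  1  1  2  2  2  3  3
So g(10) = 3.

3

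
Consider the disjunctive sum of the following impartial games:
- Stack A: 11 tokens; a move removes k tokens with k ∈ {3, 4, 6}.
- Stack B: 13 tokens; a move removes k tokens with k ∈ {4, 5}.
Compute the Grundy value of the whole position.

1

Build the Grundy sequence for stack A with g(k) = mex{g(k−s) : s ∈ {3, 4, 6}, s ≤ k}:
k:     0  1  2  3  4  5  6  7  8  9 10 11
g(k):  0  0  0  1  1  1  2  2  2  0  0  0
So g(11) = 0.
Build the Grundy sequence for stack B with g(k) = mex{g(k−s) : s ∈ {4, 5}, s ≤ k}:
k:     0  1  2  3  4  5  6  7  8  9 10 11 12 13
g(k):  0  0  0  0  1  1  1  1  2  0  0  0  0  1
So g(13) = 1.
By the Sprague-Grundy theorem, the Grundy value of a sum of independent games is the XOR of the component values.
Combined value = 0 XOR 1 = 1.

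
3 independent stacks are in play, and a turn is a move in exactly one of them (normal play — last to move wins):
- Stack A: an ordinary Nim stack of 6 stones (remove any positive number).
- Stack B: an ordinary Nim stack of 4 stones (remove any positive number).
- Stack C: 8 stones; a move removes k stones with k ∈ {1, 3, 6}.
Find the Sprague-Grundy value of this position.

Stack A is a plain Nim stack of size 6, so its Grundy value is 6.
Stack B is a plain Nim stack of size 4, so its Grundy value is 4.
Build the Grundy sequence for stack C with g(k) = mex{g(k−s) : s ∈ {1, 3, 6}, s ≤ k}:
g(0) = mex{} = 0
g(1) = mex{0} = 1
g(2) = mex{1} = 0
g(3) = mex{0} = 1
g(4) = mex{1} = 0
g(5) = mex{0} = 1
g(6) = mex{0,1} = 2
g(7) = mex{0,1,2} = 3
g(8) = mex{0,1,3} = 2
So g(8) = 2.
By the Sprague-Grundy theorem, the Grundy value of a sum of independent games is the XOR of the component values.
Combined value = 6 ⊕ 4 ⊕ 2 = 0.

0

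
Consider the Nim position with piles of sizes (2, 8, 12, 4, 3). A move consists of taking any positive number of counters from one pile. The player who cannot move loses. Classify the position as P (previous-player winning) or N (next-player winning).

Nim-sum: 2 XOR 8 XOR 12 XOR 4 XOR 3 = 1.
The nim-sum is 1 ≠ 0, so this is an N-position: the player to move can win.

N-position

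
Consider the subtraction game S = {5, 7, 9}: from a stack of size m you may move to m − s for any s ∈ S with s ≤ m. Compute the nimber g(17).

0

Compute g(0), g(1), … for moves {5, 7, 9}:
k:     0  1  2  3  4  5  6  7  8  9 10 11 12 13 14 15 16 17
g(k):  0  0  0  0  0  1  1  1  1  1  2  2  2  2  0  0  0  0
So g(17) = 0.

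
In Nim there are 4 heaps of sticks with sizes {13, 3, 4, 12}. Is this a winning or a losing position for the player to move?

Winning position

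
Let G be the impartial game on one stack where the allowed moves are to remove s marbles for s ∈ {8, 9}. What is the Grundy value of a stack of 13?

Compute g(0), g(1), … for moves {8, 9}:
k:     0  1  2  3  4  5  6  7  8  9 10 11 12 13
g(k):  0  0  0  0  0  0  0  0  1  1  1  1  1  1
So g(13) = 1.

1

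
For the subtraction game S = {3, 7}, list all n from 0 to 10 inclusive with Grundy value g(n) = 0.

0, 1, 2, 6, 10

Grundy values for subtraction set {3, 7}:
g(0) = mex{} = 0
g(1) = mex{} = 0
g(2) = mex{} = 0
g(3) = mex{0} = 1
g(4) = mex{0} = 1
g(5) = mex{0} = 1
g(6) = mex{1} = 0
g(7) = mex{0,1} = 2
g(8) = mex{0,1} = 2
g(9) = mex{0} = 1
g(10) = mex{1,2} = 0
The P-positions (g = 0) in 0..10 are 0, 1, 2, 6, 10.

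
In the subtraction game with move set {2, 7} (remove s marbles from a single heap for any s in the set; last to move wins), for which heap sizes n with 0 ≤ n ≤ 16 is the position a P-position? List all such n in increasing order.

0, 1, 4, 5, 9, 10, 13, 14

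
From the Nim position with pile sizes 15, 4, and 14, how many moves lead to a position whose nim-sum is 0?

Compute the nim-sum pairwise:
15 ⊕ 4 = 11
11 ⊕ 14 = 5
The overall nim-sum is X = 5. A pile of size p has a winning move iff p XOR X < p (reduce it to p XOR X).
  15: 15 XOR 5 = 10 < 15 — winning move (to 10).
  4: 4 XOR 5 = 1 < 4 — winning move (to 1).
  14: 14 XOR 5 = 11 < 14 — winning move (to 11).
That gives 3 winning moves.

3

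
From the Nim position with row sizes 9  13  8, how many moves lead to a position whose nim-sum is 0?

3

In binary:
  1001  (9)
  1101  (13)
  1000  (8)
  ----
  1100  (12)
The overall nim-sum is X = 12. A row of size p has a winning move iff p XOR X < p (reduce it to p XOR X).
  9: 9 XOR 12 = 5 < 9 — winning move (to 5).
  13: 13 XOR 12 = 1 < 13 — winning move (to 1).
  8: 8 XOR 12 = 4 < 8 — winning move (to 4).
That gives 3 winning moves.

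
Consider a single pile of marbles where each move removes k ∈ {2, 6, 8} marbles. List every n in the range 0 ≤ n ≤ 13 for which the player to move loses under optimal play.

0, 1, 4, 5

Build the Grundy sequence with g(k) = mex{g(k−s) : s ∈ {2, 6, 8}, s ≤ k}:
g(0) = mex{} = 0
g(1) = mex{} = 0
g(2) = mex{0} = 1
g(3) = mex{0} = 1
g(4) = mex{1} = 0
g(5) = mex{1} = 0
g(6) = mex{0} = 1
g(7) = mex{0} = 1
g(8) = mex{0,1} = 2
g(9) = mex{0,1} = 2
g(10) = mex{0,1,2} = 3
g(11) = mex{0,1,2} = 3
g(12) = mex{0,1,3} = 2
g(13) = mex{0,1,3} = 2
The P-positions (g = 0) in 0..13 are 0, 1, 4, 5.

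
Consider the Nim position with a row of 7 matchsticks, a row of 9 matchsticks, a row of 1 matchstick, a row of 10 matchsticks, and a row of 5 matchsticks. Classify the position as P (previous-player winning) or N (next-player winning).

P-position

Nim-sum: 7 ^ 9 ^ 1 ^ 10 ^ 5 = 0.
The nim-sum is 0, so this is a P-position: the player to move is in a losing position under optimal play.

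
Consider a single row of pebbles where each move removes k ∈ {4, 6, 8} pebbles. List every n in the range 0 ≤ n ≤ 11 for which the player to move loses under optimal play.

0, 1, 2, 3

Grundy values for subtraction set {4, 6, 8}:
k:     0  1  2  3  4  5  6  7  8  9 10 11
g(k):  0  0  0  0  1  1  1  1  2  2  2  2
The P-positions (g = 0) in 0..11 are 0, 1, 2, 3.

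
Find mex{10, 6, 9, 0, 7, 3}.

1

0 is in the set but 1 is not, so the mex is 1.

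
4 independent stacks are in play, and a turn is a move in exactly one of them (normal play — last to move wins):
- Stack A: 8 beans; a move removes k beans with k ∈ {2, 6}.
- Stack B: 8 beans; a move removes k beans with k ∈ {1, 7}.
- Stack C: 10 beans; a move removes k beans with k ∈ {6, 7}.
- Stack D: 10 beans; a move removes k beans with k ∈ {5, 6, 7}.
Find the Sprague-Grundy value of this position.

Grundy values for stack A (subtraction set {2, 6}):
k:     0  1  2  3  4  5  6  7  8
g(k):  0  0  1  1  0  0  1  1  0
So g(8) = 0.
Grundy values for stack B (subtraction set {1, 7}):
g(0) = mex{} = 0
g(1) = mex{0} = 1
g(2) = mex{1} = 0
g(3) = mex{0} = 1
g(4) = mex{1} = 0
g(5) = mex{0} = 1
g(6) = mex{1} = 0
g(7) = mex{0} = 1
g(8) = mex{1} = 0
So g(8) = 0.
Build the Grundy sequence for stack C with g(k) = mex{g(k−s) : s ∈ {6, 7}, s ≤ k}:
k:     0  1  2  3  4  5  6  7  8  9 10
g(k):  0  0  0  0  0  0  1  1  1  1  1
So g(10) = 1.
For stack D, compute g(0), g(1), … with moves {5, 6, 7}:
k:     0  1  2  3  4  5  6  7  8  9 10
g(k):  0  0  0  0  0  1  1  1  1  1  2
So g(10) = 2.
The value of a disjunctive sum is the nim-sum of the parts.
Combined value = 0 ⊕ 0 ⊕ 1 ⊕ 2 = 3.

3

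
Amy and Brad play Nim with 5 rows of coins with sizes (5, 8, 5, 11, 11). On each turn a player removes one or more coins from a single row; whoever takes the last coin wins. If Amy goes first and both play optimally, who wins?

Nim-sum: 5 ⊕ 8 ⊕ 5 ⊕ 11 ⊕ 11 = 8.
The nim-sum is 8 ≠ 0, so this is an N-position: the player to move can win; Amy has a winning move.

Amy wins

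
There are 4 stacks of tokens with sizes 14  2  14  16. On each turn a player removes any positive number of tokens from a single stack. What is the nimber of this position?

18

Write each in binary and XOR column by column:
  01110  (14)
  00010  (2)
  01110  (14)
  10000  (16)
  -----
  10010  (18)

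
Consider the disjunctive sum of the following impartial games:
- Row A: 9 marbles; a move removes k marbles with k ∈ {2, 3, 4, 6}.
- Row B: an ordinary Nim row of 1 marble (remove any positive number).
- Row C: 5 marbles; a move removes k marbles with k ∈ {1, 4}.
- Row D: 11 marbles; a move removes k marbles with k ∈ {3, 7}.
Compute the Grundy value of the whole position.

Build the Grundy sequence for row A with g(k) = mex{g(k−s) : s ∈ {2, 3, 4, 6}, s ≤ k}:
g(0) = mex{} = 0
g(1) = mex{} = 0
g(2) = mex{0} = 1
g(3) = mex{0} = 1
g(4) = mex{0,1} = 2
g(5) = mex{0,1} = 2
g(6) = mex{0,1,2} = 3
g(7) = mex{0,1,2} = 3
g(8) = mex{1,2,3} = 0
g(9) = mex{1,2,3} = 0
So g(9) = 0.
Row B is a plain Nim row of size 1, so its Grundy value is 1.
For row C, compute g(0), g(1), … with moves {1, 4}:
g(0) = mex{} = 0
g(1) = mex{0} = 1
g(2) = mex{1} = 0
g(3) = mex{0} = 1
g(4) = mex{0,1} = 2
g(5) = mex{1,2} = 0
So g(5) = 0.
For row D, compute g(0), g(1), … with moves {3, 7}:
k:     0  1  2  3  4  5  6  7  8  9 10 11
g(k):  0  0  0  1  1  1  0  2  2  1  0  0
So g(11) = 0.
By the Sprague-Grundy theorem, the Grundy value of a sum of independent games is the XOR of the component values.
Combined value = 0 ⊕ 1 ⊕ 0 ⊕ 0 = 1.

1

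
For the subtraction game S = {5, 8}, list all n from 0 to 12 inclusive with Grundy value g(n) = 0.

0, 1, 2, 3, 4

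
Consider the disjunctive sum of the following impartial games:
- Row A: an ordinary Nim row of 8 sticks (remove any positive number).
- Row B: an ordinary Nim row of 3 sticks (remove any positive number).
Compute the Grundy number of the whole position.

Row A is a plain Nim row of size 8, so its Grundy value is 8.
Row B is a plain Nim row of size 3, so its Grundy value is 3.
The value of a disjunctive sum is the nim-sum of the parts.
Combined value = 8 ⊕ 3 = 11.

11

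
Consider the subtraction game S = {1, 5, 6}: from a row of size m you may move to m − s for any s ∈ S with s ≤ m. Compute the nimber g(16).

Build the Grundy sequence with g(k) = mex{g(k−s) : s ∈ {1, 5, 6}, s ≤ k}:
k:     0  1  2  3  4  5  6  7  8  9 10 11 12 13 14 15 16
g(k):  0  1  0  1  0  1  2  3  2  3  2  0  1  0  1  0  1
So g(16) = 1.

1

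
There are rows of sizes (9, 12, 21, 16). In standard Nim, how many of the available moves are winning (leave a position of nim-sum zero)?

Nim-sum: 9 ⊕ 12 ⊕ 21 ⊕ 16 = 0.
The nim-sum is already 0, so every move leaves a nonzero nim-sum — there are no winning moves.

0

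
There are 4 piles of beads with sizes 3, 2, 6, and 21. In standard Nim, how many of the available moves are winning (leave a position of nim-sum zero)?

Bitwise XOR of the heap sizes:
  00011  (3)
  00010  (2)
  00110  (6)
  10101  (21)
  -----
  10010  (18)
The overall nim-sum is X = 18. A pile of size p has a winning move iff p XOR X < p (reduce it to p XOR X).
  3: 3 XOR 18 = 17 ≥ 3 — no move.
  2: 2 XOR 18 = 16 ≥ 2 — no move.
  6: 6 XOR 18 = 20 ≥ 6 — no move.
  21: 21 XOR 18 = 7 < 21 — winning move (to 7).
That gives 1 winning move.

1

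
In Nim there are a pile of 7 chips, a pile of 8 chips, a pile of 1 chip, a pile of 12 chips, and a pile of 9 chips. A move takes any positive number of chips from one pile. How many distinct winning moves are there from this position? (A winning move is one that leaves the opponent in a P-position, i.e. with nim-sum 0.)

Compute the nim-sum pairwise:
7 XOR 8 = 15
15 XOR 1 = 14
14 XOR 12 = 2
2 XOR 9 = 11
The overall nim-sum is X = 11. A pile of size p has a winning move iff p XOR X < p (reduce it to p XOR X).
  7: 7 XOR 11 = 12 ≥ 7 — no move.
  8: 8 XOR 11 = 3 < 8 — winning move (to 3).
  1: 1 XOR 11 = 10 ≥ 1 — no move.
  12: 12 XOR 11 = 7 < 12 — winning move (to 7).
  9: 9 XOR 11 = 2 < 9 — winning move (to 2).
That gives 3 winning moves.

3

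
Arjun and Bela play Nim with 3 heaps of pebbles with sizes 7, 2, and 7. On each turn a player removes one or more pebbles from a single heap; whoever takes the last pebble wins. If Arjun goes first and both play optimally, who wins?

Nim-sum: 7 ⊕ 2 ⊕ 7 = 2.
The nim-sum is 2 ≠ 0, so this is an N-position: the player to move can win; Arjun has a winning move.

Arjun wins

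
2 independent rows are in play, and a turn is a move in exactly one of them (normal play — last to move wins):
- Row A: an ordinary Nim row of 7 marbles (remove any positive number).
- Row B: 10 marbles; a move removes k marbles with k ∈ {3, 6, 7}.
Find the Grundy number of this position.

7

Row A is a plain Nim row of size 7, so its Grundy value is 7.
Grundy values for row B (subtraction set {3, 6, 7}):
k:     0  1  2  3  4  5  6  7  8  9 10
g(k):  0  0  0  1  1  1  2  2  2  3  0
So g(10) = 0.
By the Sprague-Grundy theorem, the Grundy value of a sum of independent games is the XOR of the component values.
Combined value = 7 XOR 0 = 7.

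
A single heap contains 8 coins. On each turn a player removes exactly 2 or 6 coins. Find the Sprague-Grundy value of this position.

0

Grundy values for subtraction set {2, 6}:
k:     0  1  2  3  4  5  6  7  8
g(k):  0  0  1  1  0  0  1  1  0
So g(8) = 0.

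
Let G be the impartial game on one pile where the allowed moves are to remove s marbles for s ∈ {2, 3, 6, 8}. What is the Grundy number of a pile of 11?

Compute g(0), g(1), … for moves {2, 3, 6, 8}:
g(0) = mex{} = 0
g(1) = mex{} = 0
g(2) = mex{0} = 1
g(3) = mex{0} = 1
g(4) = mex{0,1} = 2
g(5) = mex{1} = 0
g(6) = mex{0,1,2} = 3
g(7) = mex{0,2} = 1
g(8) = mex{0,1,3} = 2
g(9) = mex{0,1,3} = 2
g(10) = mex{1,2} = 0
g(11) = mex{0,1,2} = 3
So g(11) = 3.

3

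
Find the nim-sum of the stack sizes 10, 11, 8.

Nim-sum: 10 ⊕ 11 ⊕ 8 = 9.

9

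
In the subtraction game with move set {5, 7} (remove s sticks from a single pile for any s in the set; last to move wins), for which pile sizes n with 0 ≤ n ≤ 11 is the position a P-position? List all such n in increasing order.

0, 1, 2, 3, 4

Compute g(0), g(1), … for moves {5, 7}:
k:     0  1  2  3  4  5  6  7  8  9 10 11
g(k):  0  0  0  0  0  1  1  1  1  1  2  2
The P-positions (g = 0) in 0..11 are 0, 1, 2, 3, 4.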